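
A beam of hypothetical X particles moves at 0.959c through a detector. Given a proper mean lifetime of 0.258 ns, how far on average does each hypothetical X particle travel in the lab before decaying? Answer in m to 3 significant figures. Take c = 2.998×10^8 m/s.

d ≈ 0.262 m

γ = 1/√(1 − 0.959²) = 3.5285
Dilated lifetime: Δt = γτ₀ = 3.5285 × 0.258 ns = 0.91035 ns
d = vΔt = 0.959c × 0.91035 ns = 2.8751×10^8 m/s × 9.1035×10^-10 s = 0.262 m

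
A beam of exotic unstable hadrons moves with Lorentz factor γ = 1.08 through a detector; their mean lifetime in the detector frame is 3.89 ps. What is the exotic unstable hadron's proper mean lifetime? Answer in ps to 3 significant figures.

τ₀ ≈ 3.60 ps

γ = 1.08 (given)
Proper time: τ₀ = Δt/γ = 3.89/1.08 = 3.60 ps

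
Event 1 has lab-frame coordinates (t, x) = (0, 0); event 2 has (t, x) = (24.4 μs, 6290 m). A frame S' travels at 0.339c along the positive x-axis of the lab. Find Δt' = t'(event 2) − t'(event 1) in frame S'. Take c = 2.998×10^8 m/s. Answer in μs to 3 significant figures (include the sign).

γ = 1/√(1 − 0.339²) = 1.0629
Δt' = γ(Δt − vΔx/c²) = 1.0629 × (24.4 μs − 0.339×6290 m / (2.998×10^8 m/s))
= 1.0629 × (17.288 μs) = 18.4 μs

Δt' ≈ 18.4 μs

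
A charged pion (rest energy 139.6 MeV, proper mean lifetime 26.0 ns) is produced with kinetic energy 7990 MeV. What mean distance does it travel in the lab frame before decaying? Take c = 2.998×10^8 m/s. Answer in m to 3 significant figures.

d ≈ 454 m

γ = 1 + K/(m₀c²) = 1 + 7990/139.6 = 58.235
β = √(1 − 1/γ²) = 0.99985
Dilated lifetime: γτ₀ = 58.235 × 26.0 ns = 1514.1 ns
d = βc·γτ₀ = 0.99985 × (2.998×10^8 m/s) × 1.5141×10^-6 s = 454 m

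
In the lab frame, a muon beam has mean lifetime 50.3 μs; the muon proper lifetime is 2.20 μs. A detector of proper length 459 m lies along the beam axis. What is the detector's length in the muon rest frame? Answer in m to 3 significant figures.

Time dilation ⇒ γ = Δt/τ₀ = 50.3/2.20 = 22.864
Length contraction: L = L₀/γ = 459/22.864 = 20.1 m

L ≈ 20.1 m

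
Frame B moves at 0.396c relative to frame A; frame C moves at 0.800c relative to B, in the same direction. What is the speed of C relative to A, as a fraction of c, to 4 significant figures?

u ≈ 0.9083c

Compose boost 2: (0.800 + 0.396)/(1 + 0.800×0.396) = 1.196/1.31680 = 0.9083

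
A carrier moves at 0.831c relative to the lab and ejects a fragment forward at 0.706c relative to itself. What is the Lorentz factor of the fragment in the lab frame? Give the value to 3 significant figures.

γ ≈ 4.03

u_lab = (0.706 + 0.831)/(1 + 0.706×0.831) = 1.537/1.58669 = 0.968686
γ = 1/√(1 − 0.968686²) = 4.03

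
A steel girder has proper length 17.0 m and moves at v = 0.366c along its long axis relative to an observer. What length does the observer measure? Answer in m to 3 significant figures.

L ≈ 15.8 m

γ = 1/√(1 − 0.366²) = 1.0746
Length contraction: L = L₀/γ = 17.0/1.0746 = 15.8 m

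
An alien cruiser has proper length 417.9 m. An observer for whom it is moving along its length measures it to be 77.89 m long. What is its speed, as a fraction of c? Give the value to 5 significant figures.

γ = L₀/L = 417.9/77.89 = 5.365259
β = √(1 − 1/γ²) = 0.98248

β ≈ 0.98248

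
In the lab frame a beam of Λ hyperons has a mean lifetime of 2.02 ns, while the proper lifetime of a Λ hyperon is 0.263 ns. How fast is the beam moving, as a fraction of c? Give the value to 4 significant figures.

γ = Δt/τ₀ = 2.02/0.263 = 7.68061
β = √(1 − 1/γ²) = √(1 − 1/7.68061²) = 0.9915

β ≈ 0.9915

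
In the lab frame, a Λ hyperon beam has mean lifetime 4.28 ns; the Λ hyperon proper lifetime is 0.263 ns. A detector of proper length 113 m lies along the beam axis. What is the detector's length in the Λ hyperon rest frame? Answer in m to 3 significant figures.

Time dilation ⇒ γ = Δt/τ₀ = 4.28/0.263 = 16.274
Length contraction: L = L₀/γ = 113/16.274 = 6.94 m

L ≈ 6.94 m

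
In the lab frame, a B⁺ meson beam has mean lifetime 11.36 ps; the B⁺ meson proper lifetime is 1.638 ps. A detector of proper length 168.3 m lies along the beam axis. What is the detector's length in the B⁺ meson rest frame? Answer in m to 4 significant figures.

L ≈ 24.27 m

Time dilation ⇒ γ = Δt/τ₀ = 11.36/1.638 = 6.93529
Length contraction: L = L₀/γ = 168.3/6.93529 = 24.27 m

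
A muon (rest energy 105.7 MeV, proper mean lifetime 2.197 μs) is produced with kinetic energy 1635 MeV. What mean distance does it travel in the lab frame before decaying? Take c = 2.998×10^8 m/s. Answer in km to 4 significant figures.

d ≈ 10.83 km

γ = 1 + K/(m₀c²) = 1 + 1635/105.7 = 16.4683
β = √(1 − 1/γ²) = 0.998155
Dilated lifetime: γτ₀ = 16.4683 × 2.197 μs = 36.1809 μs
d = βc·γτ₀ = 0.998155 × (2.998×10^8 m/s) × 3.61809×10^-5 s = 10.83 km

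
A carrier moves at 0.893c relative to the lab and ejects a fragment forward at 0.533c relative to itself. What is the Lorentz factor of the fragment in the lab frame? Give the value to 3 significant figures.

γ ≈ 3.88

u_lab = (0.533 + 0.893)/(1 + 0.533×0.893) = 1.426/1.47597 = 0.966145
γ = 1/√(1 − 0.966145²) = 3.88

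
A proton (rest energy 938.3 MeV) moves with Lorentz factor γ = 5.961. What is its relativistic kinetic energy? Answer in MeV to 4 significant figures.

γ = 5.961 (given)
K = (γ − 1)m₀c² = (5.961 − 1) × 938.3 MeV = 4.96100 × 938.3 MeV = 4655 MeV

K ≈ 4655 MeV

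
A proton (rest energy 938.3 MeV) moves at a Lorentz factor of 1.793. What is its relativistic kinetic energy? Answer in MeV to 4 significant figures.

K ≈ 744.1 MeV

γ = 1.793 (given)
K = (γ − 1)m₀c² = (1.793 − 1) × 938.3 MeV = 0.793000 × 938.3 MeV = 744.1 MeV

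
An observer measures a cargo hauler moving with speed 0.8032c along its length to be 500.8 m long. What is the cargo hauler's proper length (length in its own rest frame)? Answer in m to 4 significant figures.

γ = 1/√(1 − 0.8032²) = 1.67867
L₀ = γL = 1.67867 × 500.8 = 840.7 m

L₀ ≈ 840.7 m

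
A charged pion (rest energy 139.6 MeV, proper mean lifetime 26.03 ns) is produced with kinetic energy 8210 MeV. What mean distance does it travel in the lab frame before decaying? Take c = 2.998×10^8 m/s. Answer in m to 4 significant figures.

γ = 1 + K/(m₀c²) = 1 + 8210/139.6 = 59.8109
β = √(1 − 1/γ²) = 0.999860
Dilated lifetime: γτ₀ = 59.8109 × 26.03 ns = 1556.88 ns
d = βc·γτ₀ = 0.999860 × (2.998×10^8 m/s) × 1.55688×10^-6 s = 466.7 m

d ≈ 466.7 m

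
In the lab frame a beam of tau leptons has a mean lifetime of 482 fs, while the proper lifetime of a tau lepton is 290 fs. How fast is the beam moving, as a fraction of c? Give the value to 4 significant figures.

β ≈ 0.7988

γ = Δt/τ₀ = 482/290 = 1.66207
β = √(1 − 1/γ²) = √(1 − 1/1.66207²) = 0.7988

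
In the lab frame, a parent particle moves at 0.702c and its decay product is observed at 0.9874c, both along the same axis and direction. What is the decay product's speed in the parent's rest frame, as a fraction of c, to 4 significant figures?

u' ≈ 0.9301c

Inverse velocity addition: u' = (u − v)/(1 − uv/c²)
= (0.9874 − 0.702)/(1 − 0.9874×0.702) = 0.2854/0.306845 = 0.9301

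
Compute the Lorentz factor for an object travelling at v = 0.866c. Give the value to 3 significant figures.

γ = 1/√(1 − β²) = 1/√(1 − 0.866²) = 1/√(0.25004) = 2.00

γ ≈ 2.00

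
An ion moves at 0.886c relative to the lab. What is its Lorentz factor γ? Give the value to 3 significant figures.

γ ≈ 2.16

γ = 1/√(1 − β²) = 1/√(1 − 0.886²) = 1/√(0.21500) = 2.16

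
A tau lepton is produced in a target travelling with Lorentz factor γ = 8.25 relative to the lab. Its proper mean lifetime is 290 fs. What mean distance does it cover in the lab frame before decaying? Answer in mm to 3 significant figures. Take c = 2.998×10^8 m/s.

d ≈ 0.712 mm

β = √(1 − 1/γ²) = √(1 − 1/8.25²) = 0.99263
Dilated lifetime: Δt = γτ₀ = 8.25 × 290 fs = 2392.5 fs
d = vΔt = 0.99263c × 2392.5 fs = 2.9759×10^8 m/s × 2.3925×10^-12 s = 0.712 mm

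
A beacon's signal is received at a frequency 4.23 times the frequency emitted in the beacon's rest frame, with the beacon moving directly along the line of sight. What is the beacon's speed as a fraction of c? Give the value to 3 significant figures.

f_obs/f_src = √((1+β)/(1−β)) = 4.23  ⇒  (1+β)/(1−β) = 17.893
β = |1 − D²|/(1 + D²) = |1 − 17.893|/(1 + 17.893) = 0.894

β ≈ 0.894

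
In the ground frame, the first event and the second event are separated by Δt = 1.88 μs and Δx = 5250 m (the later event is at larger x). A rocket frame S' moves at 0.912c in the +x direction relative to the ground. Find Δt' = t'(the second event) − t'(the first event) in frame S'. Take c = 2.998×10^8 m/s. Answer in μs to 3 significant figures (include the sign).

Δt' ≈ -34.4 μs

γ = 1/√(1 − 0.912²) = 2.4379
Δt' = γ(Δt − vΔx/c²) = 2.4379 × (1.88 μs − 0.912×5250 m / (2.998×10^8 m/s))
= 2.4379 × (-14.091 μs) = -34.4 μs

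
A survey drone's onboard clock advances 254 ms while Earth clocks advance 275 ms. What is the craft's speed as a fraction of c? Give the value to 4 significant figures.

γ = Δt/τ₀ = 275/254 = 1.08268
β = √(1 − 1/γ²) = √(1 − 1/1.08268²) = 0.3833

β ≈ 0.3833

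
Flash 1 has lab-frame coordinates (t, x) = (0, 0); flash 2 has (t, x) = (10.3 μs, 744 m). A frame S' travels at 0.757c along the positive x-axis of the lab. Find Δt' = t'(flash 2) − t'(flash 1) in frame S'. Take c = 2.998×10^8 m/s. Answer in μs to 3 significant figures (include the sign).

γ = 1/√(1 − 0.757²) = 1.5304
Δt' = γ(Δt − vΔx/c²) = 1.5304 × (10.3 μs − 0.757×744 m / (2.998×10^8 m/s))
= 1.5304 × (8.4214 μs) = 12.9 μs

Δt' ≈ 12.9 μs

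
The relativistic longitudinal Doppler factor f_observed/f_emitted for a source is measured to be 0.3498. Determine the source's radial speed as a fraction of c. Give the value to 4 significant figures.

f_obs/f_src = √((1−β)/(1+β)) = 0.3498  ⇒  (1−β)/(1+β) = 0.122360
β = |1 − D²|/(1 + D²) = |1 − 0.122360|/(1 + 0.122360) = 0.7820

β ≈ 0.7820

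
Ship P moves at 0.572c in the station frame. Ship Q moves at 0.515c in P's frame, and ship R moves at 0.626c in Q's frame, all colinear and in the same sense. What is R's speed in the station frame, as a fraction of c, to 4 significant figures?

Compose boost 2: (0.515 + 0.572)/(1 + 0.515×0.572) = 1.087/1.29458 = 0.839655
Compose boost 3: (0.626 + 0.839655)/(1 + 0.626×0.839655) = 1.46565/1.52562 = 0.9607

u ≈ 0.9607c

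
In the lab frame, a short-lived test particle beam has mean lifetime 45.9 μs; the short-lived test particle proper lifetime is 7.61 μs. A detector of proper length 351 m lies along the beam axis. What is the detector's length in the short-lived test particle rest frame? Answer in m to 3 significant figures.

Time dilation ⇒ γ = Δt/τ₀ = 45.9/7.61 = 6.0315
Length contraction: L = L₀/γ = 351/6.0315 = 58.2 m

L ≈ 58.2 m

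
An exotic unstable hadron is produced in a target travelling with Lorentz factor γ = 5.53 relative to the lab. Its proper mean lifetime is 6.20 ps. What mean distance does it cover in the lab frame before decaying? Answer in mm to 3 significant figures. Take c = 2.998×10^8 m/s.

β = √(1 − 1/γ²) = √(1 − 1/5.53²) = 0.98351
Dilated lifetime: Δt = γτ₀ = 5.53 × 6.20 ps = 34.286 ps
d = vΔt = 0.98351c × 34.286 ps = 2.9486×10^8 m/s × 3.4286×10^-11 s = 10.1 mm

d ≈ 10.1 mm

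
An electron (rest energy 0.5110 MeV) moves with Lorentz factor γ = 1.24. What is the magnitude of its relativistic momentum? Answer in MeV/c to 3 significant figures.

β = √(1 − 1/γ²) = √(1 − 1/1.24²) = 0.59130
p = γβm₀c = 1.24 × 0.59130 × 0.5110 MeV/c = 0.375 MeV/c

p ≈ 0.375 MeV/c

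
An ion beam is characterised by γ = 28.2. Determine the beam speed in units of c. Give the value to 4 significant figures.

β ≈ 0.9994

β = √(1 − 1/γ²) = √(1 − 1/28.2²) = √(0.998743) = 0.9994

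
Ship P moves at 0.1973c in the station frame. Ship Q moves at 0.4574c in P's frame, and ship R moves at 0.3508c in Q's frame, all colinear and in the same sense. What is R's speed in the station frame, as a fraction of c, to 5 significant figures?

u ≈ 0.78578c

Compose boost 2: (0.4574 + 0.1973)/(1 + 0.4574×0.1973) = 0.65470/1.090245 = 0.6005072
Compose boost 3: (0.3508 + 0.6005072)/(1 + 0.3508×0.6005072) = 0.9513072/1.210658 = 0.78578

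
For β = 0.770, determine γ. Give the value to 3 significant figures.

γ ≈ 1.57

γ = 1/√(1 − β²) = 1/√(1 − 0.770²) = 1/√(0.40710) = 1.57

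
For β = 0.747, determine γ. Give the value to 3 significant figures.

γ = 1/√(1 − β²) = 1/√(1 − 0.747²) = 1/√(0.44199) = 1.50

γ ≈ 1.50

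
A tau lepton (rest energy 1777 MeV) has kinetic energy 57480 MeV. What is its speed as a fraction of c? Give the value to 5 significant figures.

β ≈ 0.99955

γ = 1 + K/(m₀c²) = 1 + 57480/1777 = 33.34665
β = √(1 − 1/γ²) = 0.99955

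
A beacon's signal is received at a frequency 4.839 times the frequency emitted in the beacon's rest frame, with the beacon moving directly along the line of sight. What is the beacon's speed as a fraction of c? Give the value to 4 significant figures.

f_obs/f_src = √((1+β)/(1−β)) = 4.839  ⇒  (1+β)/(1−β) = 23.4159
β = |1 − D²|/(1 + D²) = |1 − 23.4159|/(1 + 23.4159) = 0.9181

β ≈ 0.9181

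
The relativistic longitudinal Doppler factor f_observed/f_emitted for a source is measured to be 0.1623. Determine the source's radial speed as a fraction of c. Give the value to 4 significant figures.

β ≈ 0.9487

f_obs/f_src = √((1−β)/(1+β)) = 0.1623  ⇒  (1−β)/(1+β) = 0.0263413
β = |1 − D²|/(1 + D²) = |1 − 0.0263413|/(1 + 0.0263413) = 0.9487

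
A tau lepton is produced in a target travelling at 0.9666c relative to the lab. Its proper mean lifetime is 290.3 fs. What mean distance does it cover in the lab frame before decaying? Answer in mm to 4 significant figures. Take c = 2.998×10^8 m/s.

d ≈ 0.3282 mm

γ = 1/√(1 − 0.9666²) = 3.90183
Dilated lifetime: Δt = γτ₀ = 3.90183 × 290.3 fs = 1132.70 fs
d = vΔt = 0.9666c × 1132.70 fs = 2.89787×10^8 m/s × 1.13270×10^-12 s = 0.3282 mm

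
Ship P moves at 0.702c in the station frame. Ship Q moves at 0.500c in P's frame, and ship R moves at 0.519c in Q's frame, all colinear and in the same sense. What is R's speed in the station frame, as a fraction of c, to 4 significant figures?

Compose boost 2: (0.500 + 0.702)/(1 + 0.500×0.702) = 1.202/1.35100 = 0.889711
Compose boost 3: (0.519 + 0.889711)/(1 + 0.519×0.889711) = 1.40871/1.46176 = 0.9637

u ≈ 0.9637c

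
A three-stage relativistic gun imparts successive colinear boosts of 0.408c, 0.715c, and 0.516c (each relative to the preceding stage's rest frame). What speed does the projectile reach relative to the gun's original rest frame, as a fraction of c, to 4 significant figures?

u ≈ 0.9564c

Compose boost 2: (0.715 + 0.408)/(1 + 0.715×0.408) = 1.123/1.29172 = 0.869383
Compose boost 3: (0.516 + 0.869383)/(1 + 0.516×0.869383) = 1.38538/1.44860 = 0.9564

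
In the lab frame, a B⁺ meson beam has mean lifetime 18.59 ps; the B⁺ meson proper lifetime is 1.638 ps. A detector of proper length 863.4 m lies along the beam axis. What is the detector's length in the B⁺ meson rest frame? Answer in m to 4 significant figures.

L ≈ 76.08 m

Time dilation ⇒ γ = Δt/τ₀ = 18.59/1.638 = 11.3492
Length contraction: L = L₀/γ = 863.4/11.3492 = 76.08 m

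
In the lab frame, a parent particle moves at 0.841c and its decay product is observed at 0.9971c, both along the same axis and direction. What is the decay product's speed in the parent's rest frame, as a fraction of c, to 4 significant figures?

u' ≈ 0.9669c

Inverse velocity addition: u' = (u − v)/(1 − uv/c²)
= (0.9971 − 0.841)/(1 − 0.9971×0.841) = 0.1561/0.161439 = 0.9669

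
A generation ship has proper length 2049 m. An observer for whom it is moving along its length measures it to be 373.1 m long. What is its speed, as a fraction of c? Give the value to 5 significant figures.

γ = L₀/L = 2049/373.1 = 5.491825
β = √(1 − 1/γ²) = 0.98328

β ≈ 0.98328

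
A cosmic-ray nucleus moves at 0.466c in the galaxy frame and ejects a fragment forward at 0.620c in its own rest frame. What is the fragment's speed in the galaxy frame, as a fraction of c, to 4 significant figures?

u ≈ 0.8426c

Compose boost 2: (0.620 + 0.466)/(1 + 0.620×0.466) = 1.086/1.28892 = 0.8426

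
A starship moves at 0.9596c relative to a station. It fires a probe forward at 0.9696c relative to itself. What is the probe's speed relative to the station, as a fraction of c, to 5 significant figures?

u ≈ 0.99936c

Relativistic velocity addition: u = (u' + v)/(1 + u'v/c²)
= (0.9696 + 0.9596)/(1 + 0.9696×0.9596) = 1.9292/1.930428 = 0.99936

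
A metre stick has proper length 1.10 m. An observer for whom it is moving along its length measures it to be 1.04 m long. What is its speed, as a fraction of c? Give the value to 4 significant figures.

β ≈ 0.3258

γ = L₀/L = 1.10/1.04 = 1.05769
β = √(1 − 1/γ²) = 0.3258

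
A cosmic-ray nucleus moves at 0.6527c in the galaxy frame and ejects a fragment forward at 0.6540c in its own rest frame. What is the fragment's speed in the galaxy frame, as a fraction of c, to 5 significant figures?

Compose boost 2: (0.6540 + 0.6527)/(1 + 0.6540×0.6527) = 1.3067/1.426866 = 0.91578

u ≈ 0.91578c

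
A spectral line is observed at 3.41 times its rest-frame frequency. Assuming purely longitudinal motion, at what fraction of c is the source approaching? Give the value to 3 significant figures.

f_obs/f_src = √((1+β)/(1−β)) = 3.41  ⇒  (1+β)/(1−β) = 11.628
β = |1 − D²|/(1 + D²) = |1 − 11.628|/(1 + 11.628) = 0.842

β ≈ 0.842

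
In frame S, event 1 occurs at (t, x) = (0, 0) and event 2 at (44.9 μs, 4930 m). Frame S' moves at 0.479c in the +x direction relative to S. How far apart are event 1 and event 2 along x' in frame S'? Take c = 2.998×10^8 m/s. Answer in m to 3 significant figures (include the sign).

Δx' ≈ -1730 m

γ = 1/√(1 − 0.479²) = 1.1392
Δx' = γ(Δx − vΔt) = 1.1392 × (4930 m − 0.479×(2.998×10^8 m/s)×44.9×10^-6 s)
= 1.1392 × (-1517.8 m) = -1730 m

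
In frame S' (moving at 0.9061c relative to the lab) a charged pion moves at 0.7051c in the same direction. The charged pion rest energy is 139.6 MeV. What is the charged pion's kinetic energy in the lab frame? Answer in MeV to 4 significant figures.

K ≈ 623.0 MeV

u_lab = (0.7051 + 0.9061)/(1 + 0.7051×0.9061) = 0.9831038
γ = 1/√(1 − 0.9831038²) = 5.46301
K = (γ − 1)m₀c² = (5.46301 − 1) × 139.6 = 4.46301 × 139.6 = 623.0 MeV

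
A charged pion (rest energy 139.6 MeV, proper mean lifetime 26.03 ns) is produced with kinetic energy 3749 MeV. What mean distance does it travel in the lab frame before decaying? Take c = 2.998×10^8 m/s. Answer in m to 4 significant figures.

d ≈ 217.2 m

γ = 1 + K/(m₀c²) = 1 + 3749/139.6 = 27.8553
β = √(1 − 1/γ²) = 0.999355
Dilated lifetime: γτ₀ = 27.8553 × 26.03 ns = 725.073 ns
d = βc·γτ₀ = 0.999355 × (2.998×10^8 m/s) × 7.25073×10^-7 s = 217.2 m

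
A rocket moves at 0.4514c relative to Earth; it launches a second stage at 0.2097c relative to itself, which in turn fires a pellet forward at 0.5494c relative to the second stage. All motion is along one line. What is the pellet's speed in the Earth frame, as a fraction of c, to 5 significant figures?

u ≈ 0.86599c

Compose boost 2: (0.2097 + 0.4514)/(1 + 0.2097×0.4514) = 0.66110/1.094659 = 0.6039326
Compose boost 3: (0.5494 + 0.6039326)/(1 + 0.5494×0.6039326) = 1.153333/1.331801 = 0.86599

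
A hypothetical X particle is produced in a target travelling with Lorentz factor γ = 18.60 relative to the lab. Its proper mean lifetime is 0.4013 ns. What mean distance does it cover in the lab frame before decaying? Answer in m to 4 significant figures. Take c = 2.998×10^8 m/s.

β = √(1 − 1/γ²) = √(1 − 1/18.60²) = 0.998554
Dilated lifetime: Δt = γτ₀ = 18.60 × 0.4013 ns = 7.46418 ns
d = vΔt = 0.998554c × 7.46418 ns = 2.99366×10^8 m/s × 7.46418×10^-9 s = 2.235 m

d ≈ 2.235 m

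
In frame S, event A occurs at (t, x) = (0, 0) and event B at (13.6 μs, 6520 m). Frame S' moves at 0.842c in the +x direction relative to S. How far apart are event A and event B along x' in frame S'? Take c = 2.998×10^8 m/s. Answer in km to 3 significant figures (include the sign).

γ = 1/√(1 − 0.842²) = 1.8536
Δx' = γ(Δx − vΔt) = 1.8536 × (6520 m − 0.842×(2.998×10^8 m/s)×13.6×10^-6 s)
= 1.8536 × (3086.9 m) = 5.72 km

Δx' ≈ 5.72 km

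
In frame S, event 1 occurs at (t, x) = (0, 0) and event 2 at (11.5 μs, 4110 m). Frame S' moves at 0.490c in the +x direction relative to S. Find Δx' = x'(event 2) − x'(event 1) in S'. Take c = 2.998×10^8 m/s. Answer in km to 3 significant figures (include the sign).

γ = 1/√(1 − 0.490²) = 1.1472
Δx' = γ(Δx − vΔt) = 1.1472 × (4110 m − 0.490×(2.998×10^8 m/s)×11.5×10^-6 s)
= 1.1472 × (2420.6 m) = 2.78 km

Δx' ≈ 2.78 km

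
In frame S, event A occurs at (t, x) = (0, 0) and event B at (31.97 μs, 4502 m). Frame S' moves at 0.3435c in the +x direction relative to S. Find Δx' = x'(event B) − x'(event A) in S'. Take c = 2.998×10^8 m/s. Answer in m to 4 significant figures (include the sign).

γ = 1/√(1 − 0.3435²) = 1.06479
Δx' = γ(Δx − vΔt) = 1.06479 × (4502 m − 0.3435×(2.998×10^8 m/s)×31.97×10^-6 s)
= 1.06479 × (1209.69 m) = 1288 m

Δx' ≈ 1288 m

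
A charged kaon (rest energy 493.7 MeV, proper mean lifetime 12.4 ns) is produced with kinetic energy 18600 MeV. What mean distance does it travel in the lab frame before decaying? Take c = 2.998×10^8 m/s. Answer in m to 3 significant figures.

d ≈ 144 m

γ = 1 + K/(m₀c²) = 1 + 18600/493.7 = 38.675
β = √(1 − 1/γ²) = 0.99967
Dilated lifetime: γτ₀ = 38.675 × 12.4 ns = 479.57 ns
d = βc·γτ₀ = 0.99967 × (2.998×10^8 m/s) × 4.7957×10^-7 s = 144 m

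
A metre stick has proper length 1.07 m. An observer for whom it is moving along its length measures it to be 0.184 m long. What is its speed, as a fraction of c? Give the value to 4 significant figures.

β ≈ 0.9851

γ = L₀/L = 1.07/0.184 = 5.81522
β = √(1 − 1/γ²) = 0.9851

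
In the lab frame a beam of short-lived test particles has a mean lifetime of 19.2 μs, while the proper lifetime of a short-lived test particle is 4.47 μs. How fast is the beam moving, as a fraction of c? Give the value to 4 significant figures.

β ≈ 0.9725

γ = Δt/τ₀ = 19.2/4.47 = 4.29530
β = √(1 − 1/γ²) = √(1 − 1/4.29530²) = 0.9725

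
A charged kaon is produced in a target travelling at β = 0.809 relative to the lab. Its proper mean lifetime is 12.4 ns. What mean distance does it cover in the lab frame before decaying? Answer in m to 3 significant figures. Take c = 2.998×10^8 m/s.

γ = 1/√(1 − 0.809²) = 1.7012
Dilated lifetime: Δt = γτ₀ = 1.7012 × 12.4 ns = 21.095 ns
d = vΔt = 0.809c × 21.095 ns = 2.4254×10^8 m/s × 2.1095×10^-8 s = 5.12 m

d ≈ 5.12 m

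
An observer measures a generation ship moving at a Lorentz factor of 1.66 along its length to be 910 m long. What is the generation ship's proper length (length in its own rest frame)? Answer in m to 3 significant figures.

γ = 1.66 (given)
L₀ = γL = 1.66 × 910 = 1510 m

L₀ ≈ 1510 m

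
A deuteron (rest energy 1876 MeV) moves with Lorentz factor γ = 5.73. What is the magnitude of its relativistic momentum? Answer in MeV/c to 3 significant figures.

β = √(1 − 1/γ²) = √(1 − 1/5.73²) = 0.98465
p = γβm₀c = 5.73 × 0.98465 × 1876 MeV/c = 10600 MeV/c

p ≈ 10600 MeV/c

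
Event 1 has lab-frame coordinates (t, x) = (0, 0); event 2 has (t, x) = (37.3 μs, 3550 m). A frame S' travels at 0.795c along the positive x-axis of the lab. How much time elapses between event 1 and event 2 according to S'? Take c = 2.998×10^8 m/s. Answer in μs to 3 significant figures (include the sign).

Δt' ≈ 46.0 μs

γ = 1/√(1 − 0.795²) = 1.6485
Δt' = γ(Δt − vΔx/c²) = 1.6485 × (37.3 μs − 0.795×3550 m / (2.998×10^8 m/s))
= 1.6485 × (27.886 μs) = 46.0 μs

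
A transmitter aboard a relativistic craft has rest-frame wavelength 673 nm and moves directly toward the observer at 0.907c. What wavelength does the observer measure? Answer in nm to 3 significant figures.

Relativistic Doppler: λ_obs = λ_src √((1−β)/(1+β))
= 673 × √(0.093000/1.9070) = 673 × 0.22083 = 149 nm

λ_obs ≈ 149 nm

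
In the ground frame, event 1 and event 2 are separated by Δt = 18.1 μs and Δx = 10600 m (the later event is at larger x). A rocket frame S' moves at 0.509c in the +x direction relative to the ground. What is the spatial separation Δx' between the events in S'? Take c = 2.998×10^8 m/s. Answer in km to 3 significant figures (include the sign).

Δx' ≈ 9.11 km

γ = 1/√(1 − 0.509²) = 1.1618
Δx' = γ(Δx − vΔt) = 1.1618 × (10600 m − 0.509×(2.998×10^8 m/s)×18.1×10^-6 s)
= 1.1618 × (7838.0 m) = 9.11 km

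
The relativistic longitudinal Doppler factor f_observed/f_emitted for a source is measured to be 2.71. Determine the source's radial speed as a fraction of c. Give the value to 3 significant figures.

f_obs/f_src = √((1+β)/(1−β)) = 2.71  ⇒  (1+β)/(1−β) = 7.3441
β = |1 − D²|/(1 + D²) = |1 − 7.3441|/(1 + 7.3441) = 0.760

β ≈ 0.760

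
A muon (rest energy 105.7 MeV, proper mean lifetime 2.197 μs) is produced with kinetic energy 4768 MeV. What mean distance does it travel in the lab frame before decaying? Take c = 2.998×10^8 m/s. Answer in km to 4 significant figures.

d ≈ 30.36 km

γ = 1 + K/(m₀c²) = 1 + 4768/105.7 = 46.1088
β = √(1 − 1/γ²) = 0.999765
Dilated lifetime: γτ₀ = 46.1088 × 2.197 μs = 101.301 μs
d = βc·γτ₀ = 0.999765 × (2.998×10^8 m/s) × 0.000101301 s = 30.36 km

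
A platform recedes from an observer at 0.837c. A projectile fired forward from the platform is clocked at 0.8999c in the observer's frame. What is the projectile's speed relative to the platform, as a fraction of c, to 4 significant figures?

Inverse velocity addition: u' = (u − v)/(1 − uv/c²)
= (0.8999 − 0.837)/(1 − 0.8999×0.837) = 0.06290/0.246784 = 0.2549

u' ≈ 0.2549c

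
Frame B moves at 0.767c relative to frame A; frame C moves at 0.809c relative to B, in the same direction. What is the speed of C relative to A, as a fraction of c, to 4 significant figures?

Compose boost 2: (0.809 + 0.767)/(1 + 0.809×0.767) = 1.576/1.62050 = 0.9725

u ≈ 0.9725c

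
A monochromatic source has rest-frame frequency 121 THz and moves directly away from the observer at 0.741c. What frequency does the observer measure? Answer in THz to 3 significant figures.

f_obs ≈ 46.7 THz

Relativistic Doppler: f_obs = f_src √((1−β)/(1+β))
= 121 × √(0.25900/1.7410) = 121 × 0.38570 = 46.7 THz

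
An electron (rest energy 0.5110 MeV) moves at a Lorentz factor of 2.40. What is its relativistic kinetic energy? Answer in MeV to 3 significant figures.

K ≈ 0.715 MeV

γ = 2.40 (given)
K = (γ − 1)m₀c² = (2.40 − 1) × 0.5110 MeV = 1.4000 × 0.5110 MeV = 0.715 MeV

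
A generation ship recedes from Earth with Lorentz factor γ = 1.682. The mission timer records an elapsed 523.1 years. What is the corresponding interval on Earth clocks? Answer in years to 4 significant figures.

Δt ≈ 879.9 years

γ = 1.682 (given)
Time dilation: Δt = γτ₀ = 1.682 × 523.1 years = 879.9 years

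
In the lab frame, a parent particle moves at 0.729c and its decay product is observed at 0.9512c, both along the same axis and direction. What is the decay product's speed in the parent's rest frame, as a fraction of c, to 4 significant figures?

Inverse velocity addition: u' = (u − v)/(1 − uv/c²)
= (0.9512 − 0.729)/(1 − 0.9512×0.729) = 0.2222/0.306575 = 0.7248

u' ≈ 0.7248c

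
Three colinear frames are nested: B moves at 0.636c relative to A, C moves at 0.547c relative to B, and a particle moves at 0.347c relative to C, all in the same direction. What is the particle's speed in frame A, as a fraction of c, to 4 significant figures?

u ≈ 0.9388c

Compose boost 2: (0.547 + 0.636)/(1 + 0.547×0.636) = 1.183/1.34789 = 0.877667
Compose boost 3: (0.347 + 0.877667)/(1 + 0.347×0.877667) = 1.22467/1.30455 = 0.9388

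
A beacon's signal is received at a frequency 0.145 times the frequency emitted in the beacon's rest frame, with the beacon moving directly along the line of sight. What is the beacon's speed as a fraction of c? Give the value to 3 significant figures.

f_obs/f_src = √((1−β)/(1+β)) = 0.145  ⇒  (1−β)/(1+β) = 0.021025
β = |1 − D²|/(1 + D²) = |1 − 0.021025|/(1 + 0.021025) = 0.959

β ≈ 0.959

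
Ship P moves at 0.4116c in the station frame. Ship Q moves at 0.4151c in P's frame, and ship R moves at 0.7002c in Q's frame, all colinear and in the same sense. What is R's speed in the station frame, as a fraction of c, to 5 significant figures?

Compose boost 2: (0.4151 + 0.4116)/(1 + 0.4151×0.4116) = 0.82670/1.170855 = 0.7060651
Compose boost 3: (0.7002 + 0.7060651)/(1 + 0.7002×0.7060651) = 1.406265/1.494387 = 0.94103

u ≈ 0.94103c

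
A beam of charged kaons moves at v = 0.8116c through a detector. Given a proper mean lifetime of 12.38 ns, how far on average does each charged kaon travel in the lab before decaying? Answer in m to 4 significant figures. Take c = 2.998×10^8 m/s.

γ = 1/√(1 − 0.8116²) = 1.71170
Dilated lifetime: Δt = γτ₀ = 1.71170 × 12.38 ns = 21.1909 ns
d = vΔt = 0.8116c × 21.1909 ns = 2.43318×10^8 m/s × 2.11909×10^-8 s = 5.156 m

d ≈ 5.156 m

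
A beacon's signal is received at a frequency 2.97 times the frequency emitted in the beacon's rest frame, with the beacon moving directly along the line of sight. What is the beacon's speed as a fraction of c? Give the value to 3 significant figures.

f_obs/f_src = √((1+β)/(1−β)) = 2.97  ⇒  (1+β)/(1−β) = 8.8209
β = |1 − D²|/(1 + D²) = |1 − 8.8209|/(1 + 8.8209) = 0.796

β ≈ 0.796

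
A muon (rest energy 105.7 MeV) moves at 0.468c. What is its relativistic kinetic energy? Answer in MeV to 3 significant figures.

K ≈ 13.9 MeV

γ = 1/√(1 − 0.468²) = 1.1316
K = (γ − 1)m₀c² = (1.1316 − 1) × 105.7 MeV = 0.13157 × 105.7 MeV = 13.9 MeV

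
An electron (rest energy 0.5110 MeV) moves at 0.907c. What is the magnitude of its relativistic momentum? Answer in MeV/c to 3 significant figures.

p ≈ 1.10 MeV/c

γ = 1/√(1 − 0.907²) = 2.3746
p = γβm₀c = 2.3746 × 0.907 × 0.5110 MeV/c = 1.10 MeV/c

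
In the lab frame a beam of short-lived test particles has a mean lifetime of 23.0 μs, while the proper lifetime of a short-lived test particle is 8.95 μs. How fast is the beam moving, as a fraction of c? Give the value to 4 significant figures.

β ≈ 0.9212

γ = Δt/τ₀ = 23.0/8.95 = 2.56983
β = √(1 − 1/γ²) = √(1 − 1/2.56983²) = 0.9212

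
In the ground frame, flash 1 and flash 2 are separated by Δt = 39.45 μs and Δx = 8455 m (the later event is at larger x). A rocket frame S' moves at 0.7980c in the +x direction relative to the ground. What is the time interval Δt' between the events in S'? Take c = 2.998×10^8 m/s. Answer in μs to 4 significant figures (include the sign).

Δt' ≈ 28.12 μs

γ = 1/√(1 − 0.7980²) = 1.65932
Δt' = γ(Δt − vΔx/c²) = 1.65932 × (39.45 μs − 0.7980×8455 m / (2.998×10^8 m/s))
= 1.65932 × (16.9447 μs) = 28.12 μs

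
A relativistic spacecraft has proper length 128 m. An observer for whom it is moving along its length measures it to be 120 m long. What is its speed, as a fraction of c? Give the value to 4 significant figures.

β ≈ 0.3480

γ = L₀/L = 128/120 = 1.06667
β = √(1 − 1/γ²) = 0.3480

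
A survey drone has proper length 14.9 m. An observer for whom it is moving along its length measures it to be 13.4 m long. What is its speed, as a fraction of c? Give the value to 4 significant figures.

γ = L₀/L = 14.9/13.4 = 1.11194
β = √(1 − 1/γ²) = 0.4373

β ≈ 0.4373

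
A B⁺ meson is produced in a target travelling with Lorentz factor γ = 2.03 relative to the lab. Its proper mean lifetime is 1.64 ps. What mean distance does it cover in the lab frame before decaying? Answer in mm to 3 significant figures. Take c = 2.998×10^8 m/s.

β = √(1 − 1/γ²) = √(1 − 1/2.03²) = 0.87025
Dilated lifetime: Δt = γτ₀ = 2.03 × 1.64 ps = 3.3292 ps
d = vΔt = 0.87025c × 3.3292 ps = 2.6090×10^8 m/s × 3.3292×10^-12 s = 0.869 mm

d ≈ 0.869 mm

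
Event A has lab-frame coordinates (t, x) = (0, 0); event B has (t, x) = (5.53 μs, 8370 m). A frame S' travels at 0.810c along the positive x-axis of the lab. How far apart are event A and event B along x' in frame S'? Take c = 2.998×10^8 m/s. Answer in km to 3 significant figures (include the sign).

Δx' ≈ 12.0 km

γ = 1/√(1 − 0.810²) = 1.7052
Δx' = γ(Δx − vΔt) = 1.7052 × (8370 m − 0.810×(2.998×10^8 m/s)×5.53×10^-6 s)
= 1.7052 × (7027.1 m) = 12.0 km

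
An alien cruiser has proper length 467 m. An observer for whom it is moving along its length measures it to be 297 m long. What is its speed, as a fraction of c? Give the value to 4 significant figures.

β ≈ 0.7717

γ = L₀/L = 467/297 = 1.57239
β = √(1 − 1/γ²) = 0.7717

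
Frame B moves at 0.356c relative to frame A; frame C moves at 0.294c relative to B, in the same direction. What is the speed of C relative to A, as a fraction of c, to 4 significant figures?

Compose boost 2: (0.294 + 0.356)/(1 + 0.294×0.356) = 0.6500/1.10466 = 0.5884

u ≈ 0.5884c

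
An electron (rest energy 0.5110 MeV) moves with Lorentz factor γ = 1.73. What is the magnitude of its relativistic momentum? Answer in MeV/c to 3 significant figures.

p ≈ 0.721 MeV/c

β = √(1 − 1/γ²) = √(1 − 1/1.73²) = 0.81601
p = γβm₀c = 1.73 × 0.81601 × 0.5110 MeV/c = 0.721 MeV/c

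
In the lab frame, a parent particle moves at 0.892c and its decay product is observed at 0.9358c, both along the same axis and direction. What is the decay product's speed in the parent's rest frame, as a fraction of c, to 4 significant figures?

Inverse velocity addition: u' = (u − v)/(1 − uv/c²)
= (0.9358 − 0.892)/(1 − 0.9358×0.892) = 0.04380/0.165266 = 0.2650

u' ≈ 0.2650c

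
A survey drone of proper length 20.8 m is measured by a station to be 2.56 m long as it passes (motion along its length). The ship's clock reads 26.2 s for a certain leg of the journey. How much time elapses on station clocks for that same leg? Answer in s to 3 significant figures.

Length contraction ⇒ γ = L₀/L = 20.8/2.56 = 8.1250
Time dilation: Δt = γτ₀ = 8.1250 × 26.2 s = 213 s

Δt ≈ 213 s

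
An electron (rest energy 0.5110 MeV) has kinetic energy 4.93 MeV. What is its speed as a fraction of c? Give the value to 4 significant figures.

γ = 1 + K/(m₀c²) = 1 + 4.93/0.5110 = 10.6477
β = √(1 − 1/γ²) = 0.9956

β ≈ 0.9956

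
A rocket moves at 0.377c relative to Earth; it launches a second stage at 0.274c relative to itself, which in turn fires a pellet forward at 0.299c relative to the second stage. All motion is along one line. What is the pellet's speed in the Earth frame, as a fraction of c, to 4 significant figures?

u ≈ 0.7557c

Compose boost 2: (0.274 + 0.377)/(1 + 0.274×0.377) = 0.6510/1.10330 = 0.590049
Compose boost 3: (0.299 + 0.590049)/(1 + 0.299×0.590049) = 0.889049/1.17642 = 0.7557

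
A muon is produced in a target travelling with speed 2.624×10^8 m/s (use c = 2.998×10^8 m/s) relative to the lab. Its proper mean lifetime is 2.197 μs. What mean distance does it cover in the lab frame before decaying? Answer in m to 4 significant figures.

β = v/c = 2.624×10^8 / 2.998×10^8 = 0.875250
γ = 1/√(1 − 0.875250²) = 2.06752
Dilated lifetime: Δt = γτ₀ = 2.06752 × 2.197 μs = 4.54235 μs
d = vΔt = 0.875250c × 4.54235 μs = 2.62400×10^8 m/s × 4.54235×10^-6 s = 1192 m

d ≈ 1192 m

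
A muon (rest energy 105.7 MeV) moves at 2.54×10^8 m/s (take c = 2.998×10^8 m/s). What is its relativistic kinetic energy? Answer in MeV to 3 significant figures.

β = v/c = 2.54×10^8 / 2.998×10^8 = 0.84723
γ = 1/√(1 − 0.84723²) = 1.8824
K = (γ − 1)m₀c² = (1.8824 − 1) × 105.7 MeV = 0.88245 × 105.7 MeV = 93.3 MeV

K ≈ 93.3 MeV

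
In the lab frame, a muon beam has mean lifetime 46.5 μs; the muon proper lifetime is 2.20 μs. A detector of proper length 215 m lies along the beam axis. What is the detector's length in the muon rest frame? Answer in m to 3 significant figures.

L ≈ 10.2 m

Time dilation ⇒ γ = Δt/τ₀ = 46.5/2.20 = 21.136
Length contraction: L = L₀/γ = 215/21.136 = 10.2 m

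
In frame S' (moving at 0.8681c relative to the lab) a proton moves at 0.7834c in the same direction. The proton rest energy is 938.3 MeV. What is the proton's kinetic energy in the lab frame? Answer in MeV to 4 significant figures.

K ≈ 4171 MeV

u_lab = (0.7834 + 0.8681)/(1 + 0.7834×0.8681) = 0.9829950
γ = 1/√(1 − 0.9829950²) = 5.44567
K = (γ − 1)m₀c² = (5.44567 − 1) × 938.3 = 4.44567 × 938.3 = 4171 MeV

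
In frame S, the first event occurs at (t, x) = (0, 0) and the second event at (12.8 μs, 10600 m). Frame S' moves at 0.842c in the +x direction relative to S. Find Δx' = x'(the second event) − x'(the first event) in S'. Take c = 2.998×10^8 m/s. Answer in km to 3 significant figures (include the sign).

Δx' ≈ 13.7 km

γ = 1/√(1 − 0.842²) = 1.8536
Δx' = γ(Δx − vΔt) = 1.8536 × (10600 m − 0.842×(2.998×10^8 m/s)×12.8×10^-6 s)
= 1.8536 × (7368.9 m) = 13.7 km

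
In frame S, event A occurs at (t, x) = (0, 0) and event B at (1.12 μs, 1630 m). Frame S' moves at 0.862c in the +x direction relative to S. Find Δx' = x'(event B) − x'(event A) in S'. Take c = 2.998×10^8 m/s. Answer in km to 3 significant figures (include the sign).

Δx' ≈ 2.64 km

γ = 1/√(1 − 0.862²) = 1.9727
Δx' = γ(Δx − vΔt) = 1.9727 × (1630 m − 0.862×(2.998×10^8 m/s)×1.12×10^-6 s)
= 1.9727 × (1340.6 m) = 2.64 km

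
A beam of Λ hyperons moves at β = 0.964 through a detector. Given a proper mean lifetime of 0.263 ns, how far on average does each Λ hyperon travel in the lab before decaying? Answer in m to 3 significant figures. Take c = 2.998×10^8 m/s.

d ≈ 0.286 m

γ = 1/√(1 − 0.964²) = 3.7608
Dilated lifetime: Δt = γτ₀ = 3.7608 × 0.263 ns = 0.98909 ns
d = vΔt = 0.964c × 0.98909 ns = 2.8901×10^8 m/s × 9.8909×10^-10 s = 0.286 m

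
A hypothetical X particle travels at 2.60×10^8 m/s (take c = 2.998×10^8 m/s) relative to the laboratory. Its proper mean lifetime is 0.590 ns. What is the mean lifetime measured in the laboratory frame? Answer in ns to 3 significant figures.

β = v/c = 2.60×10^8 / 2.998×10^8 = 0.86724
γ = 1/√(1 − 0.86724²) = 2.0085
Time dilation: Δt = γτ₀ = 2.0085 × 0.590 ns = 1.19 ns

Δt ≈ 1.19 ns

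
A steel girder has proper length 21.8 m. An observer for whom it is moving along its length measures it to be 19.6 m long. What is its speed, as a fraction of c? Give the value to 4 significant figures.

β ≈ 0.4378

γ = L₀/L = 21.8/19.6 = 1.11224
β = √(1 − 1/γ²) = 0.4378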